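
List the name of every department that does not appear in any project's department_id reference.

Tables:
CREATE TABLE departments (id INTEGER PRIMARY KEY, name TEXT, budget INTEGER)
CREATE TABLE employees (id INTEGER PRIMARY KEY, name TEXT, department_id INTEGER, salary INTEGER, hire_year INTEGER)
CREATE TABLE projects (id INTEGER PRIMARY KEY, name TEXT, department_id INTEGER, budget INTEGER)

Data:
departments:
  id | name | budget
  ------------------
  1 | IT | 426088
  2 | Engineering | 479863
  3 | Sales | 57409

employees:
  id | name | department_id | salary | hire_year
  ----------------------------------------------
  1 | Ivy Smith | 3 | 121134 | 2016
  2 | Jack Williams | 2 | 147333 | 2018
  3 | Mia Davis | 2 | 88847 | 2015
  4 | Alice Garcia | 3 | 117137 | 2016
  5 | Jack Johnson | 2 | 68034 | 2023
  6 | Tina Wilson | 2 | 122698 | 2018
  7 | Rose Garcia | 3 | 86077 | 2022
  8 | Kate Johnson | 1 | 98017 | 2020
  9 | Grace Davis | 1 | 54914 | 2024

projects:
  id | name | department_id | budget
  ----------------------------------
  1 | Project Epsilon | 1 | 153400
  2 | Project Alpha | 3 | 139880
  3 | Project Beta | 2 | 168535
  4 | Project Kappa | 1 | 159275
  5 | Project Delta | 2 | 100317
SELECT p.name FROM departments p LEFT JOIN projects c ON c.department_id = p.id WHERE c.id IS NULL

Execution result:
(no rows)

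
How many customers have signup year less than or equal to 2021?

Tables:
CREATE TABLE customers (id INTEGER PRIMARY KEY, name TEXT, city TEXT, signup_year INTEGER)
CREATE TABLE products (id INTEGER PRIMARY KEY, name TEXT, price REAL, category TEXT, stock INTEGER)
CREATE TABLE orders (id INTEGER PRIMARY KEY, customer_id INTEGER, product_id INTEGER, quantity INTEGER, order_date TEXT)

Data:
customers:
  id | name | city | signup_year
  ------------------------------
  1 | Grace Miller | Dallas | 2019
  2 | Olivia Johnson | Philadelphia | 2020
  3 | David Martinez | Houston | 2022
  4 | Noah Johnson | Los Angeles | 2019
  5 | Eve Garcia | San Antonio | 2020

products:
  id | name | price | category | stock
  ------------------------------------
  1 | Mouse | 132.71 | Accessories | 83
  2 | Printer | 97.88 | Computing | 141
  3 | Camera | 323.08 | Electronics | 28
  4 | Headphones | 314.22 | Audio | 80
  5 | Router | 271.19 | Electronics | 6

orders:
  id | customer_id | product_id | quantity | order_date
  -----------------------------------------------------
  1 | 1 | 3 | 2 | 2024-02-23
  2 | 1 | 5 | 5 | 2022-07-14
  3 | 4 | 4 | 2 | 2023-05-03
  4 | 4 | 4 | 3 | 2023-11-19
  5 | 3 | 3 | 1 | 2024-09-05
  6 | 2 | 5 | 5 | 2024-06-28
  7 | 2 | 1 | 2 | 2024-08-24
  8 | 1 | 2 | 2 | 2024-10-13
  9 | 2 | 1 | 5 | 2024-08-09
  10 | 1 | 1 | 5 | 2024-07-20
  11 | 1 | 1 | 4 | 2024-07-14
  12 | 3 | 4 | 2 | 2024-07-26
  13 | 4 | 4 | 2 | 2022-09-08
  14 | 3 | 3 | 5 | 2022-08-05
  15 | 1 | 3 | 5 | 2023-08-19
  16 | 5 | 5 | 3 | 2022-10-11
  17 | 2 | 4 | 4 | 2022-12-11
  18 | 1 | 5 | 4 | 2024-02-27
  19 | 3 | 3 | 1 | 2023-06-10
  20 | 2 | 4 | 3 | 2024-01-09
SELECT COUNT(*) FROM customers WHERE signup_year <= 2021

Execution result:
4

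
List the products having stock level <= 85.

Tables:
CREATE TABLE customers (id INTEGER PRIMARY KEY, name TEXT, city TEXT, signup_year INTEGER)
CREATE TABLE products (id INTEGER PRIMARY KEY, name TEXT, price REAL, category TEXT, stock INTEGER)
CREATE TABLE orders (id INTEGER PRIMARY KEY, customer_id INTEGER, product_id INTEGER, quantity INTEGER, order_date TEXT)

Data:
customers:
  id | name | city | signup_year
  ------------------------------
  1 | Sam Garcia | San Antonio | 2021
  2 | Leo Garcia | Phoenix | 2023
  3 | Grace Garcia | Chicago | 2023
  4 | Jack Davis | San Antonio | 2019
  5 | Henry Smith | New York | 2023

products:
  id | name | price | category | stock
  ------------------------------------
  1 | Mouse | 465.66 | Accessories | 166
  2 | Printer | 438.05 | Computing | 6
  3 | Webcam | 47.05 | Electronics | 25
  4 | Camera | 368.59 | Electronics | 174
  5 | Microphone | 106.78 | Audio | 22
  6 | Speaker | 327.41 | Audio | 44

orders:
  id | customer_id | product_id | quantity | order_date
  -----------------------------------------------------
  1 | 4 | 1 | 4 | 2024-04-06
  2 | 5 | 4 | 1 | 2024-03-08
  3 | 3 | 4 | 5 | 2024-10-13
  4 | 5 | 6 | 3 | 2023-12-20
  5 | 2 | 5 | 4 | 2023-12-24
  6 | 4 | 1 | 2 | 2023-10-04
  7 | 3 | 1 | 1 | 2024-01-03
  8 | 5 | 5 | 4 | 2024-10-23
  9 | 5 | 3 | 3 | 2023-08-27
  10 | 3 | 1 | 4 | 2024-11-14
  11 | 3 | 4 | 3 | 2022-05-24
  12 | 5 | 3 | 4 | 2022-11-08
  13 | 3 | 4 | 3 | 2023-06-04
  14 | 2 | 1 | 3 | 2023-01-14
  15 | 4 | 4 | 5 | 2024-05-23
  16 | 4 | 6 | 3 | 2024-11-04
SELECT name, stock FROM products WHERE stock <= 85

Execution result:
name | stock
Printer | 6
Webcam | 25
Microphone | 22
Speaker | 44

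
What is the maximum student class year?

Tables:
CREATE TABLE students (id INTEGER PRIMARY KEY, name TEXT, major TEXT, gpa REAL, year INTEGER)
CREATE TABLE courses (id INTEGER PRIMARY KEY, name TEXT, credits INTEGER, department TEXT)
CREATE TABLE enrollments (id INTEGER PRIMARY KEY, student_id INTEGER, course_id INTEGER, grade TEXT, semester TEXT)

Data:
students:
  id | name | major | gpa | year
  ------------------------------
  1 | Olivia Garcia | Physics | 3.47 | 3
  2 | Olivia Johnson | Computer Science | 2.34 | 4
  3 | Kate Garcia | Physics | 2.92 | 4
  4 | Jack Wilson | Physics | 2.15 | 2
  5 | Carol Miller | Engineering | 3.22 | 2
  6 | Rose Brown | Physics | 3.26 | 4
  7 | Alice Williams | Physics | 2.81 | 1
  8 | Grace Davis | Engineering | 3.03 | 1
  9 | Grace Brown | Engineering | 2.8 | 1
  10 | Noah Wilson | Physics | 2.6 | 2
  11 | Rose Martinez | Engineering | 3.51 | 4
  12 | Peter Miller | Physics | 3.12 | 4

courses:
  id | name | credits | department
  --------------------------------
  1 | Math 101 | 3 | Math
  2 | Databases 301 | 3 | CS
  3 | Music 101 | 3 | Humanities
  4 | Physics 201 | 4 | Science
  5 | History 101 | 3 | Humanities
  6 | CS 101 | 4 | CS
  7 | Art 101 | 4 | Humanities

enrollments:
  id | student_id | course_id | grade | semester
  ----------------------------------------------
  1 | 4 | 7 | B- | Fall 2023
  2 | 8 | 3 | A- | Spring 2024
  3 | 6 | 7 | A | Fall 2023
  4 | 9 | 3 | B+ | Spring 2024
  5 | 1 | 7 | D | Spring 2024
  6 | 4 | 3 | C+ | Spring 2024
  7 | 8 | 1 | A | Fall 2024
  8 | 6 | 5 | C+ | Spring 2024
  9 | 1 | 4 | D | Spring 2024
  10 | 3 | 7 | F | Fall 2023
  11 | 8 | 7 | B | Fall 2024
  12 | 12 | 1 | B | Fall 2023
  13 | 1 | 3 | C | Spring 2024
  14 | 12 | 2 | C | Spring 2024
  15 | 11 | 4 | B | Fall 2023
SELECT MAX(year) FROM students

Execution result:
4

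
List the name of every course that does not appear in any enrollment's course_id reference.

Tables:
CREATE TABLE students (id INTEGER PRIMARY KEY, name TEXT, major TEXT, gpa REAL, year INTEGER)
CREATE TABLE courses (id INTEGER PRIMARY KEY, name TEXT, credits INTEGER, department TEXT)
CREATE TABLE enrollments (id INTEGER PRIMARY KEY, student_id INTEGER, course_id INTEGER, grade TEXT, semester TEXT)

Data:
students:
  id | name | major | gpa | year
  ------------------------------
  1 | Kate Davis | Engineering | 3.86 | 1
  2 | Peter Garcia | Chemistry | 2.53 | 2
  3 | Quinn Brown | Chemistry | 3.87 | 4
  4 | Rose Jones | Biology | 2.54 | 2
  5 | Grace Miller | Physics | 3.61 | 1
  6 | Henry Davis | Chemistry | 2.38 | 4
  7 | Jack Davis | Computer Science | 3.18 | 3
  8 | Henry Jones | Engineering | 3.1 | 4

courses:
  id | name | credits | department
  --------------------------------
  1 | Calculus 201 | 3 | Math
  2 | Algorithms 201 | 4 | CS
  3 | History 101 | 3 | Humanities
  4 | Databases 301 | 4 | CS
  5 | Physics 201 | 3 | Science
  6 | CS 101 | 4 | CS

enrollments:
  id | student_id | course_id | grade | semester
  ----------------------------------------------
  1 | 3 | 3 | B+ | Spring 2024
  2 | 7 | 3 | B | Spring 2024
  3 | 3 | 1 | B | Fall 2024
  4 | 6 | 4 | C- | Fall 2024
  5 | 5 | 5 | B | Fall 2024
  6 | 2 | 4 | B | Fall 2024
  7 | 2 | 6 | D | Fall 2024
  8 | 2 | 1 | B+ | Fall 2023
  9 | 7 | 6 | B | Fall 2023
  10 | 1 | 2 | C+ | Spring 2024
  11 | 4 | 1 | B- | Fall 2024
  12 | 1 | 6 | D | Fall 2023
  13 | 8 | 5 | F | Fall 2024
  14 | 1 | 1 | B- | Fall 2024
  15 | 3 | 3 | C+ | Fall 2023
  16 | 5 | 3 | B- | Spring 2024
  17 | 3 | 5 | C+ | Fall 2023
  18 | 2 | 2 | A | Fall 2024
SELECT p.name FROM courses p LEFT JOIN enrollments c ON c.course_id = p.id WHERE c.id IS NULL

Execution result:
(no rows)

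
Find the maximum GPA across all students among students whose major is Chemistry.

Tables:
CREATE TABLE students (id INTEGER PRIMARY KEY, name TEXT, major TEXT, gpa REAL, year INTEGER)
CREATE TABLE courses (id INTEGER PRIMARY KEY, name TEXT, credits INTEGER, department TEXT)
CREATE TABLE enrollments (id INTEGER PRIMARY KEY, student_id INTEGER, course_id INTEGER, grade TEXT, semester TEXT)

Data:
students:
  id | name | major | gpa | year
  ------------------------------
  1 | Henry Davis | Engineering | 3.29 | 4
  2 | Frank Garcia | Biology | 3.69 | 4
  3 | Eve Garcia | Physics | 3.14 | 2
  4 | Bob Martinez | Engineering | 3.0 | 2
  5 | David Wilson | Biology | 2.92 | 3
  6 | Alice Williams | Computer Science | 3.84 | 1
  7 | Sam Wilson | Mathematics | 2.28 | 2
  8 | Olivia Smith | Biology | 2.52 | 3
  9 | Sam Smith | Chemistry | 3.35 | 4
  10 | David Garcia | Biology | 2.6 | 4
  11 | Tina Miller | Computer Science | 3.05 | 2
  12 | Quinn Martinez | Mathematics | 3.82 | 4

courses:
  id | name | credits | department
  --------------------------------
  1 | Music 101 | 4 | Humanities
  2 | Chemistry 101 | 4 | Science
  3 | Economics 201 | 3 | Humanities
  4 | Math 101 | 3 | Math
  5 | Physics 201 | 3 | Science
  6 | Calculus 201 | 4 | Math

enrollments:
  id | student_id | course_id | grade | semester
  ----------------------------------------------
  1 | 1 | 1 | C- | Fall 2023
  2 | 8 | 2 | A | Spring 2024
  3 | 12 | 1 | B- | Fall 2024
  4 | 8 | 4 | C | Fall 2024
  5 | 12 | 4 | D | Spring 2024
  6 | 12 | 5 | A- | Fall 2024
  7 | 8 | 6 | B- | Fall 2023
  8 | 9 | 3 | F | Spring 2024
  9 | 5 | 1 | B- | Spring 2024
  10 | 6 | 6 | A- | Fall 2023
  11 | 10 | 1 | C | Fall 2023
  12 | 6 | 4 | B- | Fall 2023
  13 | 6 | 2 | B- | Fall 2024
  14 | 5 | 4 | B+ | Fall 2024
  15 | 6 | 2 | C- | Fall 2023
SELECT MAX(gpa) FROM students WHERE major = 'Chemistry'

Execution result:
3.35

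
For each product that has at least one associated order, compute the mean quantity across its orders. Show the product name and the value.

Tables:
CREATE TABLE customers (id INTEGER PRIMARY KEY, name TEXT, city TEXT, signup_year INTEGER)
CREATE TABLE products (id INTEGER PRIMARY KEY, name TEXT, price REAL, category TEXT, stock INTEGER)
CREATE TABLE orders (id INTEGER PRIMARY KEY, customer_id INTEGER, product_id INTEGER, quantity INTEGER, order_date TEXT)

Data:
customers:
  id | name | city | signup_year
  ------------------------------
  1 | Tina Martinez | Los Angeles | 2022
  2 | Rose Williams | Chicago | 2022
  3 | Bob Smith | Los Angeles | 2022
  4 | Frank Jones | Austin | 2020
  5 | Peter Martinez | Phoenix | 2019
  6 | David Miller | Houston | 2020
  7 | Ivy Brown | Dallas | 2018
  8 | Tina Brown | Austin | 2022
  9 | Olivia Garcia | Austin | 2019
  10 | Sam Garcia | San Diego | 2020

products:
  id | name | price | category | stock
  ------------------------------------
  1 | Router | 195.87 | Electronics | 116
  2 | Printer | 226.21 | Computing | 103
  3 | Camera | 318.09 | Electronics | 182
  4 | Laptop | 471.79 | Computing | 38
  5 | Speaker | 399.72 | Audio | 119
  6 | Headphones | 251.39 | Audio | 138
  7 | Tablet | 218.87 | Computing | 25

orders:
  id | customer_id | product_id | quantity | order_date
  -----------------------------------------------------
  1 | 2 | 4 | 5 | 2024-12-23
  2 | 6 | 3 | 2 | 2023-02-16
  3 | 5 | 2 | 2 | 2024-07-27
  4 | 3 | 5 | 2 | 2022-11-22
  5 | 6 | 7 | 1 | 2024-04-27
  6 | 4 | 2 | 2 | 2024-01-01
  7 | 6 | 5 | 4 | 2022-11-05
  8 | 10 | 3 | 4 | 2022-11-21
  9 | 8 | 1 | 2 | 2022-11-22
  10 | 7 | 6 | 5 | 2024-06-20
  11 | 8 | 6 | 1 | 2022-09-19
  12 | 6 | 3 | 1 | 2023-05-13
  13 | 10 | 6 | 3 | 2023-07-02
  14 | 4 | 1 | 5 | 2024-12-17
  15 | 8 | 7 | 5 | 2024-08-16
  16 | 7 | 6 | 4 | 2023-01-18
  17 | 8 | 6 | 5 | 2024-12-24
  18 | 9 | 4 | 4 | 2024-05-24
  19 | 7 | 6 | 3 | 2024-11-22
SELECT p.name, AVG(c.quantity) AS avg_quantity FROM orders c JOIN products p ON c.product_id = p.id GROUP BY p.id, p.name

Execution result:
name | avg_quantity
Router | 3.50
Printer | 2.00
Camera | 2.33
Laptop | 4.50
Speaker | 3.00
Headphones | 3.50
Tablet | 3.00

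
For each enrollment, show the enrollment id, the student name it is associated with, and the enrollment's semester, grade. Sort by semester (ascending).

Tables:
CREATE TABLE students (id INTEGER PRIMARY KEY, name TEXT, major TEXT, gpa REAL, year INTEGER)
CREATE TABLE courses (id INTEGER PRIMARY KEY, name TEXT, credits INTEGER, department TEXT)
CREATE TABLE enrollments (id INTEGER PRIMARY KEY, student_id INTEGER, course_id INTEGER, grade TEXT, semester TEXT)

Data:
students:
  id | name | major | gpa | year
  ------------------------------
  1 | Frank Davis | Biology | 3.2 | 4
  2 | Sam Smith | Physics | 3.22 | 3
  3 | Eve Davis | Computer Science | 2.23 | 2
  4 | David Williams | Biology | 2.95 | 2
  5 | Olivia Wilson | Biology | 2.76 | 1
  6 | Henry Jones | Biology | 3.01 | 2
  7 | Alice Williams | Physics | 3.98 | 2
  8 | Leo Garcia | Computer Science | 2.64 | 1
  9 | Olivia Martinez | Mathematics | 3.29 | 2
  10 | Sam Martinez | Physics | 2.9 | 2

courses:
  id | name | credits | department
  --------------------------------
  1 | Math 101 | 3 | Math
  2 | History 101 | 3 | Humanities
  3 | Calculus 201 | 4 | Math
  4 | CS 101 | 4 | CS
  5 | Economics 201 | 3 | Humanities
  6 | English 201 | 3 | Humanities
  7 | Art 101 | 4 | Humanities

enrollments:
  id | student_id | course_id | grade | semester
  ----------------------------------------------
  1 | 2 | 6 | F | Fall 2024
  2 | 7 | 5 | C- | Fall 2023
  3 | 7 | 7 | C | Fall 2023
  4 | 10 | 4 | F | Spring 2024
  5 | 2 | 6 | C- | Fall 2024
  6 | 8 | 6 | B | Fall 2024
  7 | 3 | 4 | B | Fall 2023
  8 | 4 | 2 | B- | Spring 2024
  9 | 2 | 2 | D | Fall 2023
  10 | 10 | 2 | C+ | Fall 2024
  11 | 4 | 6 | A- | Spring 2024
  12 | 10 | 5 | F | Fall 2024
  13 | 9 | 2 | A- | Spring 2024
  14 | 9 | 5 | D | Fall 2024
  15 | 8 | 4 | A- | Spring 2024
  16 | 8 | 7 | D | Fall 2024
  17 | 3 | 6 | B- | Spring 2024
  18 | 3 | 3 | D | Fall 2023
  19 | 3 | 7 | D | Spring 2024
SELECT c.id, p.name AS student, c.semester, c.grade FROM enrollments c JOIN students p ON c.student_id = p.id ORDER BY c.semester ASC

Execution result:
id | student | semester | grade
2 | Alice Williams | Fall 2023 | C-
3 | Alice Williams | Fall 2023 | C
7 | Eve Davis | Fall 2023 | B
9 | Sam Smith | Fall 2023 | D
18 | Eve Davis | Fall 2023 | D
1 | Sam Smith | Fall 2024 | F
5 | Sam Smith | Fall 2024 | C-
6 | Leo Garcia | Fall 2024 | B
10 | Sam Martinez | Fall 2024 | C+
12 | Sam Martinez | Fall 2024 | F
14 | Olivia Martinez | Fall 2024 | D
16 | Leo Garcia | Fall 2024 | D
4 | Sam Martinez | Spring 2024 | F
8 | David Williams | Spring 2024 | B-
11 | David Williams | Spring 2024 | A-
13 | Olivia Martinez | Spring 2024 | A-
15 | Leo Garcia | Spring 2024 | A-
17 | Eve Davis | Spring 2024 | B-
19 | Eve Davis | Spring 2024 | D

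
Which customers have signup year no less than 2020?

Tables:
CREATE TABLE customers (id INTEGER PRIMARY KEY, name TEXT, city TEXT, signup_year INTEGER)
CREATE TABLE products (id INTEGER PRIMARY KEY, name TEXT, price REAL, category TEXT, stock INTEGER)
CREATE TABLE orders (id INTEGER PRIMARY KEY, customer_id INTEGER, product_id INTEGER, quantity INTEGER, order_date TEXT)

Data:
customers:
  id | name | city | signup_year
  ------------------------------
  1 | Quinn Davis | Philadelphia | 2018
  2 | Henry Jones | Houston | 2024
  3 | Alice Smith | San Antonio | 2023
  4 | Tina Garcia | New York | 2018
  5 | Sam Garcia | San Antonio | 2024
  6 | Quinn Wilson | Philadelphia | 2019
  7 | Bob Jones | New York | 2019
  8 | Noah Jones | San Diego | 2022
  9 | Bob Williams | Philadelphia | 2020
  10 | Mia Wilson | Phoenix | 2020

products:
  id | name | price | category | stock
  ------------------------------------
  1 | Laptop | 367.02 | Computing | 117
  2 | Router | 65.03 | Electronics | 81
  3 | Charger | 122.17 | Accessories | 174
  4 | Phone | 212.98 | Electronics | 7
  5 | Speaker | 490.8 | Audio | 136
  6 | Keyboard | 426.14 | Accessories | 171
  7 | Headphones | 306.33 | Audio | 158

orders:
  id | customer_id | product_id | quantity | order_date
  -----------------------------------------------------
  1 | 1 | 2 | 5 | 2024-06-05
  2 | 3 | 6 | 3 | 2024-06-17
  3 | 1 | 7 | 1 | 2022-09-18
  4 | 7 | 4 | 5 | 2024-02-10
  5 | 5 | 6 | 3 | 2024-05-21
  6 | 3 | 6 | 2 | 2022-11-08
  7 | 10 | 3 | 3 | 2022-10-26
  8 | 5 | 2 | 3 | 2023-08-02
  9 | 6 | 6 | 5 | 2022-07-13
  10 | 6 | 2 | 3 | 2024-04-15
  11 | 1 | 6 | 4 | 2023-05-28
SELECT name, signup_year FROM customers WHERE signup_year >= 2020

Execution result:
name | signup_year
Henry Jones | 2024
Alice Smith | 2023
Sam Garcia | 2024
Noah Jones | 2022
Bob Williams | 2020
Mia Wilson | 2020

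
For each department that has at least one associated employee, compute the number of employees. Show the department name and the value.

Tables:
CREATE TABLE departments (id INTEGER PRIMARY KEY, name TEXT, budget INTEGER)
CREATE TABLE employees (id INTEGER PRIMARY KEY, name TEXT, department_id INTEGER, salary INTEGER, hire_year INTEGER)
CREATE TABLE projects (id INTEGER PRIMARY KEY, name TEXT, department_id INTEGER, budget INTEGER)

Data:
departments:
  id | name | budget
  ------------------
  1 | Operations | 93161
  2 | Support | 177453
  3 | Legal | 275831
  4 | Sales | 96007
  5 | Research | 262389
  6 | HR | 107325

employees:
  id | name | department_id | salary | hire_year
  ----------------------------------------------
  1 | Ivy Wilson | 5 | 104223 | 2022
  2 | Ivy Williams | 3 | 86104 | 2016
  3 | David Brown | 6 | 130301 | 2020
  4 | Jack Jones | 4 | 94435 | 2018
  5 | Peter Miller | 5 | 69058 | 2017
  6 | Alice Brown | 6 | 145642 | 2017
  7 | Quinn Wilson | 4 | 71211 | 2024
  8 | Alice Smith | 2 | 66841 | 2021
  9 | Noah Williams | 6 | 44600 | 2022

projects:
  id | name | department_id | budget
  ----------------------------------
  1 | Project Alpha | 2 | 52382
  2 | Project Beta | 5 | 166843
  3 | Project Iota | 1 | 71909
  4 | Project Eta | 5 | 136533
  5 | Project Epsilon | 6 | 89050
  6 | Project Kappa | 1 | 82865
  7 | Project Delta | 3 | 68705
SELECT p.name, COUNT(*) AS n FROM employees c JOIN departments p ON c.department_id = p.id GROUP BY p.id, p.name

Execution result:
name | n
Support | 1
Legal | 1
Sales | 2
Research | 2
HR | 3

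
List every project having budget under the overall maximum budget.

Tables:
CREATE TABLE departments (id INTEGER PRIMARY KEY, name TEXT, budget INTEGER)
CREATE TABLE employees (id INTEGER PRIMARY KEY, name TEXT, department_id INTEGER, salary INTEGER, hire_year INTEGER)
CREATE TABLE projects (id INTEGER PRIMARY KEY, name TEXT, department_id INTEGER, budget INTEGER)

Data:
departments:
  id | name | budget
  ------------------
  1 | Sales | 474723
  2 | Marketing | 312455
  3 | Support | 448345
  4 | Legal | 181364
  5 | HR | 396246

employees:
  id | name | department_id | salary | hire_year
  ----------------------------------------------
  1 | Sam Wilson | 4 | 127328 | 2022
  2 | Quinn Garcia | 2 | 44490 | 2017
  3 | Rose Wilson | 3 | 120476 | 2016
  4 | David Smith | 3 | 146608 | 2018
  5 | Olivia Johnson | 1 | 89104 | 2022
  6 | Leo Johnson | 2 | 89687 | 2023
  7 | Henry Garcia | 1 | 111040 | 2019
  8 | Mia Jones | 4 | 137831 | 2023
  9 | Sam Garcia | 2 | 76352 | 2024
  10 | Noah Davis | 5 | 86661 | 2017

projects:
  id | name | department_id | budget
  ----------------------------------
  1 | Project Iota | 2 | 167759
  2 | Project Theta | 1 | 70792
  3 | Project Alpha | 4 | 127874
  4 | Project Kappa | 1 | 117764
SELECT name, budget FROM projects WHERE budget < (SELECT MAX(budget) FROM projects)

Execution result:
name | budget
Project Theta | 70792
Project Alpha | 127874
Project Kappa | 117764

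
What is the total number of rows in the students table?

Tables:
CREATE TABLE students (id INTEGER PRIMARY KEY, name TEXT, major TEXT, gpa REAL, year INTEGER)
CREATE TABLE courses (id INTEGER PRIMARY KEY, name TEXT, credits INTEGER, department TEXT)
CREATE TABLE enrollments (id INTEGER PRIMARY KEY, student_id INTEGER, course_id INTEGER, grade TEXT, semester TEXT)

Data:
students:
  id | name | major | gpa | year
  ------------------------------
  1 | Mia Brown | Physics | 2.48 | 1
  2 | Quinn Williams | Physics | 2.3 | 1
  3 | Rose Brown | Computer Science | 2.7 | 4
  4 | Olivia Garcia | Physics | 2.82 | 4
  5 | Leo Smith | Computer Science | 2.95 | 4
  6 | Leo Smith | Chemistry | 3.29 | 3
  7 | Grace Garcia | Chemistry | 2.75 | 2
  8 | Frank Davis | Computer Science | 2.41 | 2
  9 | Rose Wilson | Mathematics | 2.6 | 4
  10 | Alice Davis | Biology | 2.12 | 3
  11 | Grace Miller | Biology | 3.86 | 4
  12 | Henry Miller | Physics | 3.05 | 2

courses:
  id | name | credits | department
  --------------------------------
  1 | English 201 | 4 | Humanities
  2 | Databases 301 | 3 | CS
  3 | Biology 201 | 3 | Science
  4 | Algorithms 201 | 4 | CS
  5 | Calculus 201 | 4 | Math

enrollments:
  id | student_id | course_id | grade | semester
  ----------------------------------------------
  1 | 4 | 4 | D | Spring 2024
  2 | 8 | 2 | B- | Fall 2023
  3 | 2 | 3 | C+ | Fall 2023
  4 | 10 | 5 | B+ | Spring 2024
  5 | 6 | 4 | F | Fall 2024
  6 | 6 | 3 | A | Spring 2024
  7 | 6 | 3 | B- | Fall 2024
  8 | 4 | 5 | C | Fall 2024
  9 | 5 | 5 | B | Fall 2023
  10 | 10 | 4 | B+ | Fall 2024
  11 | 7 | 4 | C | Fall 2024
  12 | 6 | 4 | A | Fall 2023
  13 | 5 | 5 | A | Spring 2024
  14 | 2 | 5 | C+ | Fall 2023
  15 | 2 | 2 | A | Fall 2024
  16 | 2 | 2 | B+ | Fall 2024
SELECT COUNT(*) FROM students

Execution result:
12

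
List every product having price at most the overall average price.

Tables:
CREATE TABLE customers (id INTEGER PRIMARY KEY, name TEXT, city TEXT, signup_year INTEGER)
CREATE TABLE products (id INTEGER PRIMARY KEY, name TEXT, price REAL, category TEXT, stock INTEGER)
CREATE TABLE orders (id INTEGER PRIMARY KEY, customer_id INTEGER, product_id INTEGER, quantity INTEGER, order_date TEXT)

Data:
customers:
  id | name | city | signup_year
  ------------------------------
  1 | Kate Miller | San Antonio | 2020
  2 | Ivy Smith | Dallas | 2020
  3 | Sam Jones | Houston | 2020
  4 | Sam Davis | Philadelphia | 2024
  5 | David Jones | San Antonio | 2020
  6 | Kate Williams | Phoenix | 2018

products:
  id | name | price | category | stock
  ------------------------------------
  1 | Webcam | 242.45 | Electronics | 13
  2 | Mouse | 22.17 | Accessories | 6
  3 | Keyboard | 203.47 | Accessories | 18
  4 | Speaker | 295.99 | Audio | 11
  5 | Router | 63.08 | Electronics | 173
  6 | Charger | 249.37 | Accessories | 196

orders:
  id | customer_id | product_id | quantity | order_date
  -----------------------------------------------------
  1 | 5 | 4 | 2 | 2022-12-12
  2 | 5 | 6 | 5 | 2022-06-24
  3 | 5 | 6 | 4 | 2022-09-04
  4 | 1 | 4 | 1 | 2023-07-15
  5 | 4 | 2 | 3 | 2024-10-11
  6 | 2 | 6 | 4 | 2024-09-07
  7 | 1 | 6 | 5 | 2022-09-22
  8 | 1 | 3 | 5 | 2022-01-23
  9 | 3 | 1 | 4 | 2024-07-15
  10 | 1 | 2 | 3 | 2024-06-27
SELECT name, price FROM products WHERE price <= (SELECT AVG(price) FROM products)

Execution result:
name | price
Mouse | 22.17
Router | 63.08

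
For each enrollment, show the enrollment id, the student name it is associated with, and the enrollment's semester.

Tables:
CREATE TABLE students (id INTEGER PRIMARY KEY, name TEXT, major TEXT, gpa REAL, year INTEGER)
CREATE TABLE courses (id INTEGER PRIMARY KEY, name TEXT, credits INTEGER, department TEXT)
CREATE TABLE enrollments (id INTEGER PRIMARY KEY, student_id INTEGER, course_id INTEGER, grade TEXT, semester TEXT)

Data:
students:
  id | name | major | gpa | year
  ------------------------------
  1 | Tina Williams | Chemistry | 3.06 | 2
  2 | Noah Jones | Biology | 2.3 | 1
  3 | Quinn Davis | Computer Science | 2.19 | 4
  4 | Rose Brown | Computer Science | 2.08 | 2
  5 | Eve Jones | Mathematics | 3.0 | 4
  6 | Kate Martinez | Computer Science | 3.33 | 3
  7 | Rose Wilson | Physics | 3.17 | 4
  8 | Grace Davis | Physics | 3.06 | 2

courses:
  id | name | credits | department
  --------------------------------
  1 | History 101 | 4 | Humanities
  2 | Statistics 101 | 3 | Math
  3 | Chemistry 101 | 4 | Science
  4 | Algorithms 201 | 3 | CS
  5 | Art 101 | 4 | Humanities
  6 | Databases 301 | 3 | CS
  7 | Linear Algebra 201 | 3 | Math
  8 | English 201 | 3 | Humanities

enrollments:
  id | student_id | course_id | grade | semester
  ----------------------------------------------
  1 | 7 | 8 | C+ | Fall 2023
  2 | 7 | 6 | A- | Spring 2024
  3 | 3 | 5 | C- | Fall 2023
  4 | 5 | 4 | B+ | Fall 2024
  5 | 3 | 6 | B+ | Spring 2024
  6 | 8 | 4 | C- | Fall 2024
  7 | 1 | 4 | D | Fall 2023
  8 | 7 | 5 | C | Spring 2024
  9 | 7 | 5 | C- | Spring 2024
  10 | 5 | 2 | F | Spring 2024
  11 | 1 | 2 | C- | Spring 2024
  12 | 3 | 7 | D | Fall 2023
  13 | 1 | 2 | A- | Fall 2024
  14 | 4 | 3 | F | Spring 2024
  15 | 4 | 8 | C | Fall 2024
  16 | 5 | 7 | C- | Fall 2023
SELECT c.id, p.name AS student, c.semester FROM enrollments c JOIN students p ON c.student_id = p.id

Execution result:
id | student | semester
1 | Rose Wilson | Fall 2023
2 | Rose Wilson | Spring 2024
3 | Quinn Davis | Fall 2023
4 | Eve Jones | Fall 2024
5 | Quinn Davis | Spring 2024
6 | Grace Davis | Fall 2024
7 | Tina Williams | Fall 2023
8 | Rose Wilson | Spring 2024
9 | Rose Wilson | Spring 2024
10 | Eve Jones | Spring 2024
11 | Tina Williams | Spring 2024
12 | Quinn Davis | Fall 2023
13 | Tina Williams | Fall 2024
14 | Rose Brown | Spring 2024
15 | Rose Brown | Fall 2024
16 | Eve Jones | Fall 2023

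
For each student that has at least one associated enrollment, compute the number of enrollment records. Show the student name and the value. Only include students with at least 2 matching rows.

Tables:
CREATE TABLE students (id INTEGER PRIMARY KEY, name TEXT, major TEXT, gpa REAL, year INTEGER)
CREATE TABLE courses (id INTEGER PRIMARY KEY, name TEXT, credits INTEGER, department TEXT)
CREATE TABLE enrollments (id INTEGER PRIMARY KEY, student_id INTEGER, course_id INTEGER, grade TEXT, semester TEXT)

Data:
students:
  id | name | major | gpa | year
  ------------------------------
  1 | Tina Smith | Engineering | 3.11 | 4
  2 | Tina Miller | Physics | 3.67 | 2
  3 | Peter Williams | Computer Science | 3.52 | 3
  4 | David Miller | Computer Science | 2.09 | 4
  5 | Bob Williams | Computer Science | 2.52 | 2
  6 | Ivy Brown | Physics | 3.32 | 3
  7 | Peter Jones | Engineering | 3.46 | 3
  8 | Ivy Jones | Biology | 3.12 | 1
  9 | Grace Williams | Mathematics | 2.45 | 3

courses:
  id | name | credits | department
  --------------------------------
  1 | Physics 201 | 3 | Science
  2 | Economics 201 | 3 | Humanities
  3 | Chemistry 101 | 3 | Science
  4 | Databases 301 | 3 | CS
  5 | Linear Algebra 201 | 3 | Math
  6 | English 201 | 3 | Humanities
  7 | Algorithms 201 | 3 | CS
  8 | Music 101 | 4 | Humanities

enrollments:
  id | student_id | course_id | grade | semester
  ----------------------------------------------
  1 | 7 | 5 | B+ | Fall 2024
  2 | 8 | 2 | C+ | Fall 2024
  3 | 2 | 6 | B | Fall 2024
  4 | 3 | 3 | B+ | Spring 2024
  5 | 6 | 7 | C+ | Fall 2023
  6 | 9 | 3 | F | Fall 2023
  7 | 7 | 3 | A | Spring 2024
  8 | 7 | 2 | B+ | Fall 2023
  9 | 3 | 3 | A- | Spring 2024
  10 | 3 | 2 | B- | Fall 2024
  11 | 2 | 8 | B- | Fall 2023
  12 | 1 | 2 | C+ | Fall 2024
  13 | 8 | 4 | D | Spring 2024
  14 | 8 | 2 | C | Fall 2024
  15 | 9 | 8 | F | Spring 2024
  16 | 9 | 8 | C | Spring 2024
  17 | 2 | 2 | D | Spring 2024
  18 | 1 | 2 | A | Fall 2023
SELECT p.name, COUNT(*) AS n FROM enrollments c JOIN students p ON c.student_id = p.id GROUP BY p.id, p.name HAVING COUNT(*) >= 2

Execution result:
name | n
Tina Smith | 2
Tina Miller | 3
Peter Williams | 3
Peter Jones | 3
Ivy Jones | 3
Grace Williams | 3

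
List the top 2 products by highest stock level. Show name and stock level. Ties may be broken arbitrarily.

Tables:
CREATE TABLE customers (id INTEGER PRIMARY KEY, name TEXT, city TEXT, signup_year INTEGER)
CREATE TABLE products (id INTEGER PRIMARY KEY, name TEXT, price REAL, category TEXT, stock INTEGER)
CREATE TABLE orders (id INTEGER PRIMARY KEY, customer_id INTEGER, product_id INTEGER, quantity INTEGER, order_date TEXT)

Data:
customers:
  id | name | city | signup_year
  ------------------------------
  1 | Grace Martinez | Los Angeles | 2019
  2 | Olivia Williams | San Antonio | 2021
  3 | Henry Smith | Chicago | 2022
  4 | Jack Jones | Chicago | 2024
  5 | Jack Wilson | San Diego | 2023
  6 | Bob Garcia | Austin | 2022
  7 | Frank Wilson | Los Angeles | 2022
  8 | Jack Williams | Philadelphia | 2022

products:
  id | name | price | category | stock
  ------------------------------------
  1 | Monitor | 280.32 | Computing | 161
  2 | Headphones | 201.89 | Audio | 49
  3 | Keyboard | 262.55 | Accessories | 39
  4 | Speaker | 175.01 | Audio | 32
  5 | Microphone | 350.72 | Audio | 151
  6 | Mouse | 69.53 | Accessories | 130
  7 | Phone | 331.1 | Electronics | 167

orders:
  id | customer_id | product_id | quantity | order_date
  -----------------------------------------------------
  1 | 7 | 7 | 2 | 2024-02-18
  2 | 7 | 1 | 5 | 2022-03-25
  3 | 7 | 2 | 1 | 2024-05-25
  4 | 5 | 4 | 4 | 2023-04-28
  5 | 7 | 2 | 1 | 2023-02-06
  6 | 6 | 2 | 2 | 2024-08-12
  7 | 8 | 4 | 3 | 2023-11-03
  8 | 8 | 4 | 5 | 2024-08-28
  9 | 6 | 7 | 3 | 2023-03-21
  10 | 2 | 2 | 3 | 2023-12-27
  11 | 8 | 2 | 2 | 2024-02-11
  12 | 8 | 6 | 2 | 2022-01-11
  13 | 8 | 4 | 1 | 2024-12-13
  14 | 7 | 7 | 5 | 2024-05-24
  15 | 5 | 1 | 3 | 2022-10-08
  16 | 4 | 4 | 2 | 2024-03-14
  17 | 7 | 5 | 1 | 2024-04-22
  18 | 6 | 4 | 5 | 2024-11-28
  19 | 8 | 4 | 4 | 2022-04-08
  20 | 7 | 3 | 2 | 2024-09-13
SELECT name, stock FROM products ORDER BY stock DESC LIMIT 2

Execution result:
name | stock
Phone | 167
Monitor | 161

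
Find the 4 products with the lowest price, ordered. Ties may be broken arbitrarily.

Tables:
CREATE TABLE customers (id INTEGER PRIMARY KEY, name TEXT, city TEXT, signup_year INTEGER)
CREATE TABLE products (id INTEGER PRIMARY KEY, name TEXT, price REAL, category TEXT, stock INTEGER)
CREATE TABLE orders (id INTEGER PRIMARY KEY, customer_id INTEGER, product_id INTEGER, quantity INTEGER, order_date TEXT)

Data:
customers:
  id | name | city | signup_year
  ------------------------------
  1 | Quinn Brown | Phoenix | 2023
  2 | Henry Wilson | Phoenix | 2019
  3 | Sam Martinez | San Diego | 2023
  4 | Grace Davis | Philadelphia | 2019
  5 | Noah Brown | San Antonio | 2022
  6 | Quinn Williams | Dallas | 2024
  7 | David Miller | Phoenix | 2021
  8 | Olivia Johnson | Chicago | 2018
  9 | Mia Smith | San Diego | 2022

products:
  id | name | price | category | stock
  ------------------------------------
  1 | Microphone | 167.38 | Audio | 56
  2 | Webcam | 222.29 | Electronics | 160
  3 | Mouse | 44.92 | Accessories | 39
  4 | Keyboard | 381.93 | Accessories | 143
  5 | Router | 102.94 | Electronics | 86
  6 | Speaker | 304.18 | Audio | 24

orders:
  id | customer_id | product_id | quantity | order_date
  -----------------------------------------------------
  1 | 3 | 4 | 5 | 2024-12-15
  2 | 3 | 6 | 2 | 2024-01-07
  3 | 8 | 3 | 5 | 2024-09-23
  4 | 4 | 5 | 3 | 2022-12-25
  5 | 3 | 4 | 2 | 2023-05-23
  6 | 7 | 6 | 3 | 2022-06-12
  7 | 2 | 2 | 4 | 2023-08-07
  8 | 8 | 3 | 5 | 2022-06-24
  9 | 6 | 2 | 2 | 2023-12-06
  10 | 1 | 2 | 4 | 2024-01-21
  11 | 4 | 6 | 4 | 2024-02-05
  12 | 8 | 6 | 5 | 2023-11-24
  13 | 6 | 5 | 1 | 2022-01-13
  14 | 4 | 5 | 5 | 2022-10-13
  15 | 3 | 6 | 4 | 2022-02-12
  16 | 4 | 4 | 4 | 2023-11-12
SELECT name, price FROM products ORDER BY price ASC LIMIT 4

Execution result:
name | price
Mouse | 44.92
Router | 102.94
Microphone | 167.38
Webcam | 222.29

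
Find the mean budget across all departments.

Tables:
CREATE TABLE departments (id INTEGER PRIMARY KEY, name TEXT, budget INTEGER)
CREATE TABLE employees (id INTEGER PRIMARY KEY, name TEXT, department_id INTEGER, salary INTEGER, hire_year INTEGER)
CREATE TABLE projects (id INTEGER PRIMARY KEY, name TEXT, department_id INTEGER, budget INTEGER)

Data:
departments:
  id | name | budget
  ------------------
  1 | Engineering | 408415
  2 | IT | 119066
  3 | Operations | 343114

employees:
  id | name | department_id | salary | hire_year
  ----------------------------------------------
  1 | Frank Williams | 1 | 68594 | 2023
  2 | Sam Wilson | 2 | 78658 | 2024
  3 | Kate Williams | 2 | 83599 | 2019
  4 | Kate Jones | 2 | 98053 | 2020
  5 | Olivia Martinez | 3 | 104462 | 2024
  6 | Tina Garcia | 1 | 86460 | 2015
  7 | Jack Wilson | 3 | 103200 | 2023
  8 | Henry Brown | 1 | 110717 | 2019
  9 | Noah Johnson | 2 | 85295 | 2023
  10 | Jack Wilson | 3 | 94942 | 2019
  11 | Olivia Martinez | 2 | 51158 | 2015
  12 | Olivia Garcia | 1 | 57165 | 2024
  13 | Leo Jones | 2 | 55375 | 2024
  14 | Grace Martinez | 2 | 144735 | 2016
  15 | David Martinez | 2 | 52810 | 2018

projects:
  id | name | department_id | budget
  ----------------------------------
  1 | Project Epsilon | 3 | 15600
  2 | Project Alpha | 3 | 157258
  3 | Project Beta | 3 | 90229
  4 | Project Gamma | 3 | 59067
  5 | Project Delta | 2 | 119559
SELECT AVG(budget) FROM departments

Execution result:
290198.33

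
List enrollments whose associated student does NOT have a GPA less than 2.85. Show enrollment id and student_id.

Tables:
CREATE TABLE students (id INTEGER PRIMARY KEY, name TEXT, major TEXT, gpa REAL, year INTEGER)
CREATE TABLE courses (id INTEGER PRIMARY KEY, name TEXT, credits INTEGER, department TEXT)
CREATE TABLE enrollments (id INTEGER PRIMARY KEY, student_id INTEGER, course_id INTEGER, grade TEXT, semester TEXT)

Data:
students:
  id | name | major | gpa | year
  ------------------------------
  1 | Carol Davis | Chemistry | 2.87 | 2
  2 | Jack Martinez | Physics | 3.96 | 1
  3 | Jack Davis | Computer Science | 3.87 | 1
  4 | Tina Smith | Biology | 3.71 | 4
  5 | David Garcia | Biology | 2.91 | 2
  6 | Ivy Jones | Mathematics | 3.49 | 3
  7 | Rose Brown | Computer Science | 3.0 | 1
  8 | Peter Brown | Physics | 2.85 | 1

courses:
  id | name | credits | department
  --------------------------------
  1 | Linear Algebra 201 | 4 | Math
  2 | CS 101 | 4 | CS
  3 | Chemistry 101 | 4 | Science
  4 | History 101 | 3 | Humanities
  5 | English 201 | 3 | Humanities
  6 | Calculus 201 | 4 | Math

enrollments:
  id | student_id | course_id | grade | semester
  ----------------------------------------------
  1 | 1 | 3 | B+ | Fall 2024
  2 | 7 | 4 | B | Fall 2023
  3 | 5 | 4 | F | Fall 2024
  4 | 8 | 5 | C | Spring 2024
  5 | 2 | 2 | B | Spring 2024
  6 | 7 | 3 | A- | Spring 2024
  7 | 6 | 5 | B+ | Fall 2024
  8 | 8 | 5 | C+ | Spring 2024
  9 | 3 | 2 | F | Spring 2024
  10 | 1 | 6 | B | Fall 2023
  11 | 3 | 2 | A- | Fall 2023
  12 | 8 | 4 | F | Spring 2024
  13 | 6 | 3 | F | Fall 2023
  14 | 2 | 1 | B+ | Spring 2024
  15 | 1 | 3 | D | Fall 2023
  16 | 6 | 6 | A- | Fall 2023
SELECT id, student_id FROM enrollments WHERE student_id NOT IN (SELECT id FROM students WHERE gpa < 2.85)

Execution result:
id | student_id
1 | 1
2 | 7
3 | 5
4 | 8
5 | 2
6 | 7
7 | 6
8 | 8
9 | 3
10 | 1
11 | 3
12 | 8
13 | 6
14 | 2
15 | 1
16 | 6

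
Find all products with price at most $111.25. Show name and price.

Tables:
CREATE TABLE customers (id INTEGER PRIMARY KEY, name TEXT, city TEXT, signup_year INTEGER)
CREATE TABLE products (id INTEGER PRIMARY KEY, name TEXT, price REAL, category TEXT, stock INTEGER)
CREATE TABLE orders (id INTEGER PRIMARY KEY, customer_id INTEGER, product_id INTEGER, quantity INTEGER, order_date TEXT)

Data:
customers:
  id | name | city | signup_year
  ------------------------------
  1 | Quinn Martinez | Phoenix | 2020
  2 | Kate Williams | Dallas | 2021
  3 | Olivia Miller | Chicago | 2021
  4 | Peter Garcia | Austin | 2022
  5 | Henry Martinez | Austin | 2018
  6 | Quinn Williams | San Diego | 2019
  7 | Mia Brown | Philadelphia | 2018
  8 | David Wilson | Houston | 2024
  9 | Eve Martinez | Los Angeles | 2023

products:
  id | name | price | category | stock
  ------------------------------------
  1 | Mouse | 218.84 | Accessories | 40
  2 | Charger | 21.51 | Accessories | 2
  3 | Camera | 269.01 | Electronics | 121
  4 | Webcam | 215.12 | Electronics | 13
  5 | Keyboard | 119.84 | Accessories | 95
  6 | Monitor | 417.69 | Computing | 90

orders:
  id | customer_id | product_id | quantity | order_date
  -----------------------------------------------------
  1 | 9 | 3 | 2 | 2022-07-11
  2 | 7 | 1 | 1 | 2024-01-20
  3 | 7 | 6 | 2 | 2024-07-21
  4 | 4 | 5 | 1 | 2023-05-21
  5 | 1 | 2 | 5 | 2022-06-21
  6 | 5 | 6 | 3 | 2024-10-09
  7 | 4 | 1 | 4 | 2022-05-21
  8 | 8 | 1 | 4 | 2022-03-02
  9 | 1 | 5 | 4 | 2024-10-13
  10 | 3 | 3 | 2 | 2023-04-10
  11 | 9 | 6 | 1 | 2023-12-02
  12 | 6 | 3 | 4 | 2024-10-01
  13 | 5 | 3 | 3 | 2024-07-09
SELECT name, price FROM products WHERE price <= 111.25

Execution result:
name | price
Charger | 21.51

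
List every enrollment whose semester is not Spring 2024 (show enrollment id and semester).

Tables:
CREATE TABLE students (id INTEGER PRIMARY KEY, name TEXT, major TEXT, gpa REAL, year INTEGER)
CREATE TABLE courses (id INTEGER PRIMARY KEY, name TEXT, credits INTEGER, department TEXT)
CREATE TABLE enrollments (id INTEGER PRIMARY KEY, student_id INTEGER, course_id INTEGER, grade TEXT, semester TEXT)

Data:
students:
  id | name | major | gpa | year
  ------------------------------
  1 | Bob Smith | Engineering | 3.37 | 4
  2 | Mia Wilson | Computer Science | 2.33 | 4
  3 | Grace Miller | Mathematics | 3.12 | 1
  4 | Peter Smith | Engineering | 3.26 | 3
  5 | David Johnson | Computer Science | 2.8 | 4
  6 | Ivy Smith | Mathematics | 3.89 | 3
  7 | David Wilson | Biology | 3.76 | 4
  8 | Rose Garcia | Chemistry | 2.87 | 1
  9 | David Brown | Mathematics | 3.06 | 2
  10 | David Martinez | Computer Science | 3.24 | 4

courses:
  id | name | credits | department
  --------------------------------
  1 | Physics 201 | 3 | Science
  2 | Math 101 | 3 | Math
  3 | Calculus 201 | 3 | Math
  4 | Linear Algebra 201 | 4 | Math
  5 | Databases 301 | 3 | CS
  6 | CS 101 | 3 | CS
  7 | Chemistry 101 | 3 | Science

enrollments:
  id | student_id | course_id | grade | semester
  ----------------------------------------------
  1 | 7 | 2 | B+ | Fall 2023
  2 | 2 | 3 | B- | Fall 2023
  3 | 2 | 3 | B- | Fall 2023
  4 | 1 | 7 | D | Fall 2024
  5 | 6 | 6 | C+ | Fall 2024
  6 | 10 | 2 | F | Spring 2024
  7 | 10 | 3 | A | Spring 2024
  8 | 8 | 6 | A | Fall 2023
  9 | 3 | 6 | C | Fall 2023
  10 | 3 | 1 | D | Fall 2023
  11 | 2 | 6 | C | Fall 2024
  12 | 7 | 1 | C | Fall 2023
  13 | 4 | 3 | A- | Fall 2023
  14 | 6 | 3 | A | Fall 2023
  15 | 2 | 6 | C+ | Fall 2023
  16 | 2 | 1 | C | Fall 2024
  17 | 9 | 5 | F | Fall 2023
SELECT id, semester FROM enrollments WHERE semester <> 'Spring 2024'

Execution result:
id | semester
1 | Fall 2023
2 | Fall 2023
3 | Fall 2023
4 | Fall 2024
5 | Fall 2024
8 | Fall 2023
9 | Fall 2023
10 | Fall 2023
11 | Fall 2024
12 | Fall 2023
13 | Fall 2023
14 | Fall 2023
15 | Fall 2023
16 | Fall 2024
17 | Fall 2023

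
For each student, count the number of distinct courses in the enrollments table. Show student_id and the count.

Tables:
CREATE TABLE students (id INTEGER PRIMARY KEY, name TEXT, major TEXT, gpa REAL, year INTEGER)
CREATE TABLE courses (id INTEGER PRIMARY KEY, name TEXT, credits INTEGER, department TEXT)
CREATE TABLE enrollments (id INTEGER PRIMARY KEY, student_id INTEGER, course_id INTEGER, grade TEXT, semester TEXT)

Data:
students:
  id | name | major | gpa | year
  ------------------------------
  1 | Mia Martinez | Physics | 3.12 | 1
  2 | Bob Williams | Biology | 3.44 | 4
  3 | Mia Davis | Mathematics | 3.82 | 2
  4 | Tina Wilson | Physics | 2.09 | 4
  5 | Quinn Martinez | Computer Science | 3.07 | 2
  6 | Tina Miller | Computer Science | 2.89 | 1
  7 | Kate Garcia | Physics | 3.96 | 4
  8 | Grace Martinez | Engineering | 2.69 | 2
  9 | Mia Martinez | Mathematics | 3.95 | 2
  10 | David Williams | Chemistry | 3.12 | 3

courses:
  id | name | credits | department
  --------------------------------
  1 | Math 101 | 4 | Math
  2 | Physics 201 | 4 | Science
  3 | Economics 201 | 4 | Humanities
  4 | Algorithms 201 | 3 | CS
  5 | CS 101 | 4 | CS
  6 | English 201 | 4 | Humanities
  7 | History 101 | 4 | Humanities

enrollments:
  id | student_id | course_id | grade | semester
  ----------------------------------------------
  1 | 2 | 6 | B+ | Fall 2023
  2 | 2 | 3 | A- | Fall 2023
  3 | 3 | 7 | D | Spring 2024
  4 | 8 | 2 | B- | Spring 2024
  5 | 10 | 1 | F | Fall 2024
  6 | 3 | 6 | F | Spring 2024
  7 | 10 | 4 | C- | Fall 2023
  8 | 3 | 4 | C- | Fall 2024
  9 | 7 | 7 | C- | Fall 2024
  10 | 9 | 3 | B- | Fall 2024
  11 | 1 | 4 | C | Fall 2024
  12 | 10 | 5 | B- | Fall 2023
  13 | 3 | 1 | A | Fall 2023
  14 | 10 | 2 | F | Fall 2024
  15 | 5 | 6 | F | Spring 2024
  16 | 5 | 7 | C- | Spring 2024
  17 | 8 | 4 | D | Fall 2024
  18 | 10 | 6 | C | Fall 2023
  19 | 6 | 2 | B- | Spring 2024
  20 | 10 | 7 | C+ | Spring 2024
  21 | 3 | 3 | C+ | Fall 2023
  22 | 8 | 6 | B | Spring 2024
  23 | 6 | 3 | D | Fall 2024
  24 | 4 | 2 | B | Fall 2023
SELECT student_id, COUNT(DISTINCT course_id) AS distinct_course_count FROM enrollments GROUP BY student_id

Execution result:
student_id | distinct_course_count
1 | 1
2 | 2
3 | 5
4 | 1
5 | 2
6 | 2
7 | 1
8 | 3
9 | 1
10 | 6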